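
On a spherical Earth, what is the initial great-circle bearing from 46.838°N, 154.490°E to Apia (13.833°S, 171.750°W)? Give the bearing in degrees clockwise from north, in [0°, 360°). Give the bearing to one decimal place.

144.4°

Δλ = -171.750 − 154.490 = -326.240°; wrapped into (−180°, 180°]: 33.760°.
θ = atan2( sin Δλ · cos φ₂ , cos φ₁ · sin φ₂ − sin φ₁ · cos φ₂ · cos Δλ )
  = atan2(0.53960, -0.75239) = 144.353° → normalised to [0°, 360°): 144.353°.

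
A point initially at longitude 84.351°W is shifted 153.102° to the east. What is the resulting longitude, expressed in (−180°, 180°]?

68.751°E

Start at -84.351°; shift +153.102° → +68.751°.
+68.751° already lies in (−180°, 180°].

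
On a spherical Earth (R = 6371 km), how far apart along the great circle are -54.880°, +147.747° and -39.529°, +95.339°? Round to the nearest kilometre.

Δλ = 95.339 − 147.747 = -52.408°.
Δφ = -39.529 − -54.880 = 15.351°.
a = sin²(Δφ/2) + cos φ₁ · cos φ₂ · sin²(Δλ/2) = 0.104357.
c = 2·atan2(√a, √(1−a)) = 0.65789 rad → d = 6371·c ≈ 4191.40 km.

4191 km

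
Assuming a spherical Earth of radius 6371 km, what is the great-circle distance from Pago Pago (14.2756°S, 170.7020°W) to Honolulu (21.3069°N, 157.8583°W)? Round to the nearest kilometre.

Δλ = -157.8583 − -170.7020 = 12.8437°.
Δφ = 21.3069 − -14.2756 = 35.5825°.
a = sin²(Δφ/2) + cos φ₁ · cos φ₂ · sin²(Δλ/2) = 0.104656.
c = 2·atan2(√a, √(1−a)) = 0.65886 rad → d = 6371·c ≈ 4197.62 km.

4198 km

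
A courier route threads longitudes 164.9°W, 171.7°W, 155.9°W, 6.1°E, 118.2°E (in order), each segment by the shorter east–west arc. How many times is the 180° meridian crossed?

Leg 1: -164.9° → -171.7°, shortest Δλ = -6.8° (west) — does not cross 180°.
Leg 2: -171.7° → -155.9°, shortest Δλ = 15.8° (east) — does not cross 180°.
Leg 3: -155.9° → +6.1°, shortest Δλ = 162.0° (east) — does not cross 180°.
Leg 4: +6.1° → +118.2°, shortest Δλ = 112.1° (east) — does not cross 180°.
Total crossings: 0.

0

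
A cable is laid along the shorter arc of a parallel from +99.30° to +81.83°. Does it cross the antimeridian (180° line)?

No

Signed shortest Δλ = ((81.83 − 99.30 + 180) mod 360) − 180 = -17.47°.
Going west by 17.47° from +99.30° reaches +81.83° without touching 180°.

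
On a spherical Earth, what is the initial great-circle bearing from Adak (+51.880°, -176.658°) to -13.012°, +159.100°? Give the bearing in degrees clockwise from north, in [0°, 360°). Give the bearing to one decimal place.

Δλ = 159.100 − -176.658 = 335.758°; wrapped into (−180°, 180°]: -24.242°.
θ = atan2( sin Δλ · cos φ₂ , cos φ₁ · sin φ₂ − sin φ₁ · cos φ₂ · cos Δλ )
  = atan2(-0.40005, -0.83792) = -154.479° → normalised to [0°, 360°): 205.521°.

205.5°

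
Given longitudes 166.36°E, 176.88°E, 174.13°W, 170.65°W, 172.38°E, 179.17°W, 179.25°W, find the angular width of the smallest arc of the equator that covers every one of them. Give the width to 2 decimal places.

Sort the longitudes: -179.25°, -179.17°, -174.13°, -170.65°, +166.36°, +172.38°, +176.88°.
Eastward gaps between consecutive values (wrapping around): 0.08°, 5.04°, 3.48°, 337.01°, 6.02°, 4.50°, 3.87°.
Largest gap = 337.01° ⇒ minimal covering band is its complement: 360° − 337.01° = 22.99°.
Band runs from +166.36° eastward to -170.65°, crossing the antimeridian.

22.99°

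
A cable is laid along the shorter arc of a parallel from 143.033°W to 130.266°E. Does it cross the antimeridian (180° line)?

Yes

Naïve |130.266 − -143.033| = 273.299° > 180°, so the shorter arc goes the other way round — across 180°.
Signed shortest Δλ = ((130.266 − -143.033 + 180) mod 360) − 180 = -86.701°.
Going west by 86.701° from -143.033° passes through 180° before reaching +130.266°.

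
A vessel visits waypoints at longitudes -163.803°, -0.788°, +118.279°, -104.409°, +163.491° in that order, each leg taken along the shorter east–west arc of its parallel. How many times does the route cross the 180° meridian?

Leg 1: -163.803° → -0.788°, shortest Δλ = 163.015° (east) — does not cross 180°.
Leg 2: -0.788° → +118.279°, shortest Δλ = 119.067° (east) — does not cross 180°.
Leg 3: +118.279° → -104.409°, shortest Δλ = 137.312° (east) — crosses 180°.
Leg 4: -104.409° → +163.491°, shortest Δλ = -92.1° (west) — crosses 180°.
Total crossings: 2.

2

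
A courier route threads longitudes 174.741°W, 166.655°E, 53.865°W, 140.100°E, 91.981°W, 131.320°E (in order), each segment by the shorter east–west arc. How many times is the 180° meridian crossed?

5

Leg 1: -174.741° → +166.655°, shortest Δλ = -18.604° (west) — crosses 180°.
Leg 2: +166.655° → -53.865°, shortest Δλ = 139.48° (east) — crosses 180°.
Leg 3: -53.865° → +140.100°, shortest Δλ = -166.035° (west) — crosses 180°.
Leg 4: +140.100° → -91.981°, shortest Δλ = 127.919° (east) — crosses 180°.
Leg 5: -91.981° → +131.320°, shortest Δλ = -136.699° (west) — crosses 180°.
Total crossings: 5.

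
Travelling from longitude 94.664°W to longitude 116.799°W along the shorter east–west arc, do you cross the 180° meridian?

No

Signed shortest Δλ = ((-116.799 − -94.664 + 180) mod 360) − 180 = -22.135°.
Going west by 22.135° from -94.664° reaches -116.799° without touching 180°.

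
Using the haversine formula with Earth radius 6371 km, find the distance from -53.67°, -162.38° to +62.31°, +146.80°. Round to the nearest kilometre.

13638 km

Δλ = 146.80 − -162.38 = 309.18°; wrapped into (−180°, 180°]: -50.82°.
Δφ = 62.31 − -53.67 = 115.98°.
a = sin²(Δφ/2) + cos φ₁ · cos φ₂ · sin²(Δλ/2) = 0.769717.
c = 2·atan2(√a, √(1−a)) = 2.14056 rad → d = 6371·c ≈ 13637.51 km.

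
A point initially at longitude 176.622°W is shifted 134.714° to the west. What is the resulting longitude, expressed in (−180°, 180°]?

Start at -176.622°; shift −134.714° → -311.336°.
-311.336° lies outside (−180°, 180°]; add 360° → +48.664°.

48.664°E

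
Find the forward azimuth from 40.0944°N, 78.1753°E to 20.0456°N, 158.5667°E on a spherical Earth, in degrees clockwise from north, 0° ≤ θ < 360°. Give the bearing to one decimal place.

Δλ = 158.5667 − 78.1753 = 80.3914°.
θ = atan2( sin Δλ · cos φ₂ , cos φ₁ · sin φ₂ − sin φ₁ · cos φ₂ · cos Δλ )
  = atan2(0.92624, 0.16122) = 80.126° → normalised to [0°, 360°): 80.126°.

80.1°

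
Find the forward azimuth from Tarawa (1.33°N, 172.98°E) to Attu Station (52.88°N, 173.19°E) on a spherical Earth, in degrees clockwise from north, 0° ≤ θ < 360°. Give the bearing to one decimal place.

Δλ = 173.19 − 172.98 = 0.21°.
θ = atan2( sin Δλ · cos φ₂ , cos φ₁ · sin φ₂ − sin φ₁ · cos φ₂ · cos Δλ )
  = atan2(0.00221, 0.78315) = 0.162° → normalised to [0°, 360°): 0.162°.

0.2°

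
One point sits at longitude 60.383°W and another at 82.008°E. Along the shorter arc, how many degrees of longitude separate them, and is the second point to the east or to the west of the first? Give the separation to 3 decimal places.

142.391° east

Raw difference: 82.008 − -60.383 = 142.391°.
Normalise into (−180°, 180°]: 142.391° stays 142.391°.
Positive ⇒ the second point lies to the east; separation 142.391°.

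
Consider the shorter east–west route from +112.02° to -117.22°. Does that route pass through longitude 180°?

Yes

Naïve |-117.22 − 112.02| = 229.24° > 180°, so the shorter arc goes the other way round — across 180°.
Signed shortest Δλ = ((-117.22 − 112.02 + 180) mod 360) − 180 = 130.76°.
Going east by 130.76° from +112.02° passes through 180° before reaching -117.22°.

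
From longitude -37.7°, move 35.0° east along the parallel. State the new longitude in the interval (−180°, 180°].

Start at -37.7°; shift +35.0° → -2.7°.
-2.7° already lies in (−180°, 180°].

-2.7°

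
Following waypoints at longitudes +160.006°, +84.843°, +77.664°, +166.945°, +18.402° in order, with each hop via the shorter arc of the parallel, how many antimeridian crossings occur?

Leg 1: +160.006° → +84.843°, shortest Δλ = -75.163° (west) — does not cross 180°.
Leg 2: +84.843° → +77.664°, shortest Δλ = -7.179° (west) — does not cross 180°.
Leg 3: +77.664° → +166.945°, shortest Δλ = 89.281° (east) — does not cross 180°.
Leg 4: +166.945° → +18.402°, shortest Δλ = -148.543° (west) — does not cross 180°.
Total crossings: 0.

0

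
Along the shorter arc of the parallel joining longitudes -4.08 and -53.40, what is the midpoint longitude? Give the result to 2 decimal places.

Signed shortest Δλ from -4.08° to -53.40° is -49.32°.
Midpoint longitude = -4.08° + (-49.32°)/2 = -4.08° − 24.66° = -28.74°.

-28.74°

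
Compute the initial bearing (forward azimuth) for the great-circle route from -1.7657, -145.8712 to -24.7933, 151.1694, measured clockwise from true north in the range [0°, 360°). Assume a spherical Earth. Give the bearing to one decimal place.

Δλ = 151.1694 − -145.8712 = 297.0406°; wrapped into (−180°, 180°]: -62.9594°.
θ = atan2( sin Δλ · cos φ₂ , cos φ₁ · sin φ₂ − sin φ₁ · cos φ₂ · cos Δλ )
  = atan2(-0.80859, -0.40643) = -116.686° → normalised to [0°, 360°): 243.314°.

243.3°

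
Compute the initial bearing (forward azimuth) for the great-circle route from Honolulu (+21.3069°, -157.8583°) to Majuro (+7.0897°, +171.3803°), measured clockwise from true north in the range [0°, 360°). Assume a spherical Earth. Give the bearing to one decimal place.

Δλ = 171.3803 − -157.8583 = 329.2386°; wrapped into (−180°, 180°]: -30.7614°.
θ = atan2( sin Δλ · cos φ₂ , cos φ₁ · sin φ₂ − sin φ₁ · cos φ₂ · cos Δλ )
  = atan2(-0.50755, -0.19487) = -111.003° → normalised to [0°, 360°): 248.997°.

249.0°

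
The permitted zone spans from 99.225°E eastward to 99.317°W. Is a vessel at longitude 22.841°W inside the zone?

No

Band width going east from +99.225° to -99.317°: ((-99.317 − 99.225) mod 360) = 161.458°.
Offset of -22.841° east of the west edge: ((-22.841 − 99.225) mod 360) = 237.934°.
237.934° > 161.458° ⇒ outside.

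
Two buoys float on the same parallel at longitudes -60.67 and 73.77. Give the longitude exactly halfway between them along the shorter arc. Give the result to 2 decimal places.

Signed shortest Δλ from -60.67° to +73.77° is +134.44°.
Midpoint longitude = -60.67° + (+134.44°)/2 = -60.67° + 67.22° = +6.55°.

+6.55°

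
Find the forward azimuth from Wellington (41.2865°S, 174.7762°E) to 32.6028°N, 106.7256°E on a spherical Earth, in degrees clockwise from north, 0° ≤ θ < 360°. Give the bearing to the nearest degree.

Δλ = 106.7256 − 174.7762 = -68.0506°.
θ = atan2( sin Δλ · cos φ₂ , cos φ₁ · sin φ₂ − sin φ₁ · cos φ₂ · cos Δλ )
  = atan2(-0.78136, 0.61265) = -51.901° → normalised to [0°, 360°): 308.099°.

308°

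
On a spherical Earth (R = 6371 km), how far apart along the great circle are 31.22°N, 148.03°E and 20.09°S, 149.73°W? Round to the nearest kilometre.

8750 km

Δλ = -149.73 − 148.03 = -297.76°; wrapped into (−180°, 180°]: 62.24°.
Δφ = -20.09 − 31.22 = -51.31°.
a = sin²(Δφ/2) + cos φ₁ · cos φ₂ · sin²(Δλ/2) = 0.401980.
c = 2·atan2(√a, √(1−a)) = 1.37348 rad → d = 6371·c ≈ 8750.44 km.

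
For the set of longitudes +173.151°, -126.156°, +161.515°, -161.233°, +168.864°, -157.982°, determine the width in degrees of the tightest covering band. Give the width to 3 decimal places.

72.329°

Sort the longitudes: -161.233°, -157.982°, -126.156°, +161.515°, +168.864°, +173.151°.
Eastward gaps between consecutive values (wrapping around): 3.251°, 31.826°, 287.671°, 7.349°, 4.287°, 25.616°.
Largest gap = 287.671° ⇒ minimal covering band is its complement: 360° − 287.671° = 72.329°.
Band runs from +161.515° eastward to -126.156°, crossing the antimeridian.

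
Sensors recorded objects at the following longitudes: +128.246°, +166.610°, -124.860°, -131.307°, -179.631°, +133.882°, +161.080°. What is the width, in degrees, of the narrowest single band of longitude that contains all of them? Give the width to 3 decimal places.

106.894°

Sort the longitudes: -179.631°, -131.307°, -124.860°, +128.246°, +133.882°, +161.080°, +166.610°.
Eastward gaps between consecutive values (wrapping around): 48.324°, 6.447°, 253.106°, 5.636°, 27.198°, 5.530°, 13.759°.
Largest gap = 253.106° ⇒ minimal covering band is its complement: 360° − 253.106° = 106.894°.
Band runs from +128.246° eastward to -124.860°, crossing the antimeridian.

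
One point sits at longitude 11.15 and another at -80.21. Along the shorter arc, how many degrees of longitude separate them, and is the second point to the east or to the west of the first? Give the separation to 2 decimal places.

Raw difference: -80.21 − 11.15 = -91.36°.
Normalise into (−180°, 180°]: -91.36° stays -91.36°.
Negative ⇒ the second point lies to the west; separation 91.36°.

91.36° west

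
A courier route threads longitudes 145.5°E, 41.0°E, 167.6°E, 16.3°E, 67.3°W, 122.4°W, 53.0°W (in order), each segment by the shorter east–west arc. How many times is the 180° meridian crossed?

0

Leg 1: +145.5° → +41.0°, shortest Δλ = -104.5° (west) — does not cross 180°.
Leg 2: +41.0° → +167.6°, shortest Δλ = 126.6° (east) — does not cross 180°.
Leg 3: +167.6° → +16.3°, shortest Δλ = -151.3° (west) — does not cross 180°.
Leg 4: +16.3° → -67.3°, shortest Δλ = -83.6° (west) — does not cross 180°.
Leg 5: -67.3° → -122.4°, shortest Δλ = -55.1° (west) — does not cross 180°.
Leg 6: -122.4° → -53.0°, shortest Δλ = 69.4° (east) — does not cross 180°.
Total crossings: 0.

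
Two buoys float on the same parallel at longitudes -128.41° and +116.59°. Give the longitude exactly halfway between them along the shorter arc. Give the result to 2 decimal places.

Signed shortest Δλ from -128.41° to +116.59° is -115.00°.
Midpoint longitude = -128.41° + (-115.00°)/2 = -128.41° − 57.50° = -185.91°.
Normalise into (−180°, 180°]: +174.09°.
(The naïve average (-128.41 + +116.59)/2 = -5.91° is on the wrong side of the globe.)

+174.09°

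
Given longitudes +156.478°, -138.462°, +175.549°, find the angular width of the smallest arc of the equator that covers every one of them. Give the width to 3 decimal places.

65.060°

Sort the longitudes: -138.462°, +156.478°, +175.549°.
Eastward gaps between consecutive values (wrapping around): 294.940°, 19.071°, 45.989°.
Largest gap = 294.940° ⇒ minimal covering band is its complement: 360° − 294.940° = 65.060°.
Band runs from +156.478° eastward to -138.462°, crossing the antimeridian.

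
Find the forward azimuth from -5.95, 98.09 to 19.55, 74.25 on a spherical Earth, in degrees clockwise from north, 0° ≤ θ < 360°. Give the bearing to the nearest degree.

Δλ = 74.25 − 98.09 = -23.84°.
θ = atan2( sin Δλ · cos φ₂ , cos φ₁ · sin φ₂ − sin φ₁ · cos φ₂ · cos Δλ )
  = atan2(-0.38088, 0.42218) = -42.056° → normalised to [0°, 360°): 317.944°.

318°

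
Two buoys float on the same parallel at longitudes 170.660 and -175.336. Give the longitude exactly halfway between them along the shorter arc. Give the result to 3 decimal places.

Signed shortest Δλ from +170.660° to -175.336° is +14.004°.
Midpoint longitude = +170.660° + (+14.004°)/2 = +170.660° + 7.002° = +177.662°.
(The naïve average (+170.660 + -175.336)/2 = -2.338° is on the wrong side of the globe.)

+177.662°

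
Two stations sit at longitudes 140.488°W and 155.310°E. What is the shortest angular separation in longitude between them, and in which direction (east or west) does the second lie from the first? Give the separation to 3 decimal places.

64.202° west

Raw difference: 155.310 − -140.488 = 295.798°.
Normalise into (−180°, 180°]: 295.798° − 360° = -64.202°.
Negative ⇒ the second point lies to the west; separation 64.202°.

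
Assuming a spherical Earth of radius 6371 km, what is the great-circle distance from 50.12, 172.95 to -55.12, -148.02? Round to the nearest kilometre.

Δλ = -148.02 − 172.95 = -320.97°; wrapped into (−180°, 180°]: 39.03°.
Δφ = -55.12 − 50.12 = -105.24°.
a = sin²(Δφ/2) + cos φ₁ · cos φ₂ · sin²(Δλ/2) = 0.672348.
c = 2·atan2(√a, √(1−a)) = 1.92271 rad → d = 6371·c ≈ 12249.60 km.

12250 km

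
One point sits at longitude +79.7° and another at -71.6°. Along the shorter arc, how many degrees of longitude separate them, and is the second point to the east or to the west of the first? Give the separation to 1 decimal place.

Raw difference: -71.6 − 79.7 = -151.3°.
Normalise into (−180°, 180°]: -151.3° stays -151.3°.
Negative ⇒ the second point lies to the west; separation 151.3°.

151.3° west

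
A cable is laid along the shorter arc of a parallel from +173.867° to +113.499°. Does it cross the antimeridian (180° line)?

No

Signed shortest Δλ = ((113.499 − 173.867 + 180) mod 360) − 180 = -60.368°.
Going west by 60.368° from +173.867° reaches +113.499° without touching 180°.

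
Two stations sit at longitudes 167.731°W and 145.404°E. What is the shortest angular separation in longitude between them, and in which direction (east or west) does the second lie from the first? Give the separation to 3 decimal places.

46.865° west

Raw difference: 145.404 − -167.731 = 313.135°.
Normalise into (−180°, 180°]: 313.135° − 360° = -46.865°.
Negative ⇒ the second point lies to the west; separation 46.865°.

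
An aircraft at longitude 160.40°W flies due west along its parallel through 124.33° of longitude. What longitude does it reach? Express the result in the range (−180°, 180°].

Start at -160.40°; shift −124.33° → -284.73°.
-284.73° lies outside (−180°, 180°]; add 360° → +75.27°.

75.27°E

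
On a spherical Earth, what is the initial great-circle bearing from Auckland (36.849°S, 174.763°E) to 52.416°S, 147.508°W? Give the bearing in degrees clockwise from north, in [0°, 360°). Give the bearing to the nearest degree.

Δλ = -147.508 − 174.763 = -322.271°; wrapped into (−180°, 180°]: 37.729°.
θ = atan2( sin Δλ · cos φ₂ , cos φ₁ · sin φ₂ − sin φ₁ · cos φ₂ · cos Δλ )
  = atan2(0.37323, -0.34484) = 132.736° → normalised to [0°, 360°): 132.736°.

133°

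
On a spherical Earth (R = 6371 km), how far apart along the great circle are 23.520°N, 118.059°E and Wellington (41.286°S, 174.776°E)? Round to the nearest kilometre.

9275 km

Δλ = 174.776 − 118.059 = 56.717°.
Δφ = -41.286 − 23.520 = -64.806°.
a = sin²(Δφ/2) + cos φ₁ · cos φ₂ · sin²(Δλ/2) = 0.442604.
c = 2·atan2(√a, √(1−a)) = 1.45575 rad → d = 6371·c ≈ 9274.59 km.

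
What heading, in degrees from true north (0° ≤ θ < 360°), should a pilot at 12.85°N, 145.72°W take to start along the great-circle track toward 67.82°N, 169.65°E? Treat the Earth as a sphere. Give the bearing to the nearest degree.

343°

Δλ = 169.65 − -145.72 = 315.37°; wrapped into (−180°, 180°]: -44.63°.
θ = atan2( sin Δλ · cos φ₂ , cos φ₁ · sin φ₂ − sin φ₁ · cos φ₂ · cos Δλ )
  = atan2(-0.26522, 0.84306) = -17.463° → normalised to [0°, 360°): 342.537°.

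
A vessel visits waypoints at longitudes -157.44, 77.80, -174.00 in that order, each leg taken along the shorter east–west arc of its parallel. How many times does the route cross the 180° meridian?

Leg 1: -157.44° → +77.80°, shortest Δλ = -124.76° (west) — crosses 180°.
Leg 2: +77.80° → -174.00°, shortest Δλ = 108.2° (east) — crosses 180°.
Total crossings: 2.

2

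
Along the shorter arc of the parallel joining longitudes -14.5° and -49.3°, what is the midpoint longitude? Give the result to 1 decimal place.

-31.9°

Signed shortest Δλ from -14.5° to -49.3° is -34.8°.
Midpoint longitude = -14.5° + (-34.8°)/2 = -14.5° − 17.4° = -31.9°.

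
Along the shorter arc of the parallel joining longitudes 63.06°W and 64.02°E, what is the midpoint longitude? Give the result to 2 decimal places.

0.48°E

Signed shortest Δλ from -63.06° to +64.02° is +127.08°.
Midpoint longitude = -63.06° + (+127.08°)/2 = -63.06° + 63.54° = +0.48°.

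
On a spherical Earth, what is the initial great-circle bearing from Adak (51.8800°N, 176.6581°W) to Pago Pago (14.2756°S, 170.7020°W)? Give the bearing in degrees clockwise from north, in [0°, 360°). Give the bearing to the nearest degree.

174°

Δλ = -170.7020 − -176.6581 = 5.9561°.
θ = atan2( sin Δλ · cos φ₂ , cos φ₁ · sin φ₂ − sin φ₁ · cos φ₂ · cos Δλ )
  = atan2(0.10056, -0.91053) = 173.698° → normalised to [0°, 360°): 173.698°.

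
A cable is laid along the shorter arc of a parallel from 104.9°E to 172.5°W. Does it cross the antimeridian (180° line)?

Yes

Naïve |-172.5 − 104.9| = 277.4° > 180°, so the shorter arc goes the other way round — across 180°.
Signed shortest Δλ = ((-172.5 − 104.9 + 180) mod 360) − 180 = 82.6°.
Going east by 82.6° from +104.9° passes through 180° before reaching -172.5°.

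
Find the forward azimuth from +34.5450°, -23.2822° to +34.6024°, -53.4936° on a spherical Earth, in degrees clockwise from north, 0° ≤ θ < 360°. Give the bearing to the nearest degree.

279°

Δλ = -53.4936 − -23.2822 = -30.2114°.
θ = atan2( sin Δλ · cos φ₂ , cos φ₁ · sin φ₂ − sin φ₁ · cos φ₂ · cos Δλ )
  = atan2(-0.41418, 0.06440) = -81.162° → normalised to [0°, 360°): 278.838°.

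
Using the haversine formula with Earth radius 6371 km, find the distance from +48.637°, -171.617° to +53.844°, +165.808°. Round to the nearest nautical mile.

900 nmi

Δλ = 165.808 − -171.617 = 337.425°; wrapped into (−180°, 180°]: -22.575°.
Δφ = 53.844 − 48.637 = 5.207°.
a = sin²(Δφ/2) + cos φ₁ · cos φ₂ · sin²(Δλ/2) = 0.017000.
c = 2·atan2(√a, √(1−a)) = 0.26151 rad → d = 6371·c ≈ 1666.10 km ≈ 899.62 nmi.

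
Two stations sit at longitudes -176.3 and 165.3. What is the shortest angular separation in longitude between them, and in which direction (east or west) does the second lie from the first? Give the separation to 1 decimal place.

Raw difference: 165.3 − -176.3 = 341.6°.
Normalise into (−180°, 180°]: 341.6° − 360° = -18.4°.
Negative ⇒ the second point lies to the west; separation 18.4°.

18.4° west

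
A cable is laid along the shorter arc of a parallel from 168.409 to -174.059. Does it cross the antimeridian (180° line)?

Naïve |-174.059 − 168.409| = 342.468° > 180°, so the shorter arc goes the other way round — across 180°.
Signed shortest Δλ = ((-174.059 − 168.409 + 180) mod 360) − 180 = 17.532°.
Going east by 17.532° from +168.409° passes through 180° before reaching -174.059°.

Yes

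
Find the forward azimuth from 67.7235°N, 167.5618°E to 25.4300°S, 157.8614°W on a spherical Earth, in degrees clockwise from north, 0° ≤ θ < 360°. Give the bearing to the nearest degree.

149°

Δλ = -157.8614 − 167.5618 = -325.4232°; wrapped into (−180°, 180°]: 34.5768°.
θ = atan2( sin Δλ · cos φ₂ , cos φ₁ · sin φ₂ − sin φ₁ · cos φ₂ · cos Δλ )
  = atan2(0.51252, -0.85087) = 148.937° → normalised to [0°, 360°): 148.937°.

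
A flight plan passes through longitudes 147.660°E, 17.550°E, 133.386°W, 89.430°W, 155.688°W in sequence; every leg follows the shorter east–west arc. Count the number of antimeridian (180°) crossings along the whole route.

0

Leg 1: +147.660° → +17.550°, shortest Δλ = -130.11° (west) — does not cross 180°.
Leg 2: +17.550° → -133.386°, shortest Δλ = -150.936° (west) — does not cross 180°.
Leg 3: -133.386° → -89.430°, shortest Δλ = 43.956° (east) — does not cross 180°.
Leg 4: -89.430° → -155.688°, shortest Δλ = -66.258° (west) — does not cross 180°.
Total crossings: 0.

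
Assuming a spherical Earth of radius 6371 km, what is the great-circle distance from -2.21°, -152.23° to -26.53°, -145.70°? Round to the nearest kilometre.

Δλ = -145.70 − -152.23 = 6.53°.
Δφ = -26.53 − -2.21 = -24.32°.
a = sin²(Δφ/2) + cos φ₁ · cos φ₂ · sin²(Δλ/2) = 0.047270.
c = 2·atan2(√a, √(1−a)) = 0.43834 rad → d = 6371·c ≈ 2792.63 km.

2793 km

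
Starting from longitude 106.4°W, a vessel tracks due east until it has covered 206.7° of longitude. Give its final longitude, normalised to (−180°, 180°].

100.3°E

Start at -106.4°; shift +206.7° → +100.3°.
+100.3° already lies in (−180°, 180°].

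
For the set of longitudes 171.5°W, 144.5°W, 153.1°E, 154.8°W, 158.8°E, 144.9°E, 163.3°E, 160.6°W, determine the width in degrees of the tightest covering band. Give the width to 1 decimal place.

70.6°

Sort the longitudes: -171.5°, -160.6°, -154.8°, -144.5°, +144.9°, +153.1°, +158.8°, +163.3°.
Eastward gaps between consecutive values (wrapping around): 10.9°, 5.8°, 10.3°, 289.4°, 8.2°, 5.7°, 4.5°, 25.2°.
Largest gap = 289.4° ⇒ minimal covering band is its complement: 360° − 289.4° = 70.6°.
Band runs from +144.9° eastward to -144.5°, crossing the antimeridian.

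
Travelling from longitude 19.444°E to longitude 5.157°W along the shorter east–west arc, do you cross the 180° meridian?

Signed shortest Δλ = ((-5.157 − 19.444 + 180) mod 360) − 180 = -24.601°.
Going west by 24.601° from +19.444° reaches -5.157° without touching 180°.

No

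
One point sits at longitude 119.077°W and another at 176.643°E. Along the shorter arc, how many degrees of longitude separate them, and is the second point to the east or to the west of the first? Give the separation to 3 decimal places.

Raw difference: 176.643 − -119.077 = 295.72°.
Normalise into (−180°, 180°]: 295.72° − 360° = -64.28°.
Negative ⇒ the second point lies to the west; separation 64.280°.

64.280° west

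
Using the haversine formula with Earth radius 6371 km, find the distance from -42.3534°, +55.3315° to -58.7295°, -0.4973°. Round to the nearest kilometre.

Δλ = -0.4973 − 55.3315 = -55.8288°.
Δφ = -58.7295 − -42.3534 = -16.3761°.
a = sin²(Δφ/2) + cos φ₁ · cos φ₂ · sin²(Δλ/2) = 0.104357.
c = 2·atan2(√a, √(1−a)) = 0.65789 rad → d = 6371·c ≈ 4191.39 km.

4191 km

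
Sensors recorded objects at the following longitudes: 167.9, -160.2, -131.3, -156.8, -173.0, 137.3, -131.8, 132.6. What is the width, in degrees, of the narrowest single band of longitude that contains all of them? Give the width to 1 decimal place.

Sort the longitudes: -173.0°, -160.2°, -156.8°, -131.8°, -131.3°, +132.6°, +137.3°, +167.9°.
Eastward gaps between consecutive values (wrapping around): 12.8°, 3.4°, 25.0°, 0.5°, 263.9°, 4.7°, 30.6°, 19.1°.
Largest gap = 263.9° ⇒ minimal covering band is its complement: 360° − 263.9° = 96.1°.
Band runs from +132.6° eastward to -131.3°, crossing the antimeridian.

96.1°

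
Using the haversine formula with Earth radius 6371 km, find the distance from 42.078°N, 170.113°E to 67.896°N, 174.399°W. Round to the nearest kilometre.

3016 km

Δλ = -174.399 − 170.113 = -344.512°; wrapped into (−180°, 180°]: 15.488°.
Δφ = 67.896 − 42.078 = 25.818°.
a = sin²(Δφ/2) + cos φ₁ · cos φ₂ · sin²(Δλ/2) = 0.054980.
c = 2·atan2(√a, √(1−a)) = 0.47336 rad → d = 6371·c ≈ 3015.80 km.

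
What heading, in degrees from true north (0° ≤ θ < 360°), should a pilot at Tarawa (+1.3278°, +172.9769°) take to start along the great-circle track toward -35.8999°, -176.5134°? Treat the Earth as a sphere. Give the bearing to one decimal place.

166.3°

Δλ = -176.5134 − 172.9769 = -349.4903°; wrapped into (−180°, 180°]: 10.5097°.
θ = atan2( sin Δλ · cos φ₂ , cos φ₁ · sin φ₂ − sin φ₁ · cos φ₂ · cos Δλ )
  = atan2(0.14775, -0.60467) = 166.269° → normalised to [0°, 360°): 166.269°.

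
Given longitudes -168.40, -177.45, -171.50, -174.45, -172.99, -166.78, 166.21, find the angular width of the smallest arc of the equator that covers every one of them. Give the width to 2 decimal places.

Sort the longitudes: -177.45°, -174.45°, -172.99°, -171.50°, -168.40°, -166.78°, +166.21°.
Eastward gaps between consecutive values (wrapping around): 3.00°, 1.46°, 1.49°, 3.10°, 1.62°, 332.99°, 16.34°.
Largest gap = 332.99° ⇒ minimal covering band is its complement: 360° − 332.99° = 27.01°.
Band runs from +166.21° eastward to -166.78°, crossing the antimeridian.

27.01°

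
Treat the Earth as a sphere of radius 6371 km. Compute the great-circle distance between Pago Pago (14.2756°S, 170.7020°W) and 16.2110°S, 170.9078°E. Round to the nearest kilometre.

1984 km

Δλ = 170.9078 − -170.7020 = 341.6098°; wrapped into (−180°, 180°]: -18.3902°.
Δφ = -16.2110 − -14.2756 = -1.9354°.
a = sin²(Δφ/2) + cos φ₁ · cos φ₂ · sin²(Δλ/2) = 0.024048.
c = 2·atan2(√a, √(1−a)) = 0.31140 rad → d = 6371·c ≈ 1983.95 km.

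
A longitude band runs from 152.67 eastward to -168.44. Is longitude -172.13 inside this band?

Band width going east from +152.67° to -168.44°: ((-168.44 − 152.67) mod 360) = 38.89°.
Offset of -172.13° east of the west edge: ((-172.13 − 152.67) mod 360) = 35.20°.
35.20° ≤ 38.89° ⇒ inside.

Yes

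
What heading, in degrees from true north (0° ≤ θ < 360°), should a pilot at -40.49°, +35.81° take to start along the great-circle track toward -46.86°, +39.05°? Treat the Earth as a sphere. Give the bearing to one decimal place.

160.9°

Δλ = 39.05 − 35.81 = 3.24°.
θ = atan2( sin Δλ · cos φ₂ , cos φ₁ · sin φ₂ − sin φ₁ · cos φ₂ · cos Δλ )
  = atan2(0.03865, -0.11166) = 160.909° → normalised to [0°, 360°): 160.909°.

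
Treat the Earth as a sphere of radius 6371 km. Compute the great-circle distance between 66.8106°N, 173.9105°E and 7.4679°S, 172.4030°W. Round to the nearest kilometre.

8333 km

Δλ = -172.4030 − 173.9105 = -346.3135°; wrapped into (−180°, 180°]: 13.6865°.
Δφ = -7.4679 − 66.8106 = -74.2785°.
a = sin²(Δφ/2) + cos φ₁ · cos φ₂ · sin²(Δλ/2) = 0.370062.
c = 2·atan2(√a, √(1−a)) = 1.30790 rad → d = 6371·c ≈ 8332.65 km.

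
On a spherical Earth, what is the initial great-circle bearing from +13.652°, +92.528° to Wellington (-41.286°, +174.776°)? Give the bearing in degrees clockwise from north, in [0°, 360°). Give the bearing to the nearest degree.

132°

Δλ = 174.776 − 92.528 = 82.248°.
θ = atan2( sin Δλ · cos φ₂ , cos φ₁ · sin φ₂ − sin φ₁ · cos φ₂ · cos Δλ )
  = atan2(0.74456, -0.66510) = 131.774° → normalised to [0°, 360°): 131.774°.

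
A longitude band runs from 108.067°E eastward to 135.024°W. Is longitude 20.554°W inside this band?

No

Band width going east from +108.067° to -135.024°: ((-135.024 − 108.067) mod 360) = 116.909°.
Offset of -20.554° east of the west edge: ((-20.554 − 108.067) mod 360) = 231.379°.
231.379° > 116.909° ⇒ outside.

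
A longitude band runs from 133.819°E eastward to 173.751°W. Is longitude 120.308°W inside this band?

No

Band width going east from +133.819° to -173.751°: ((-173.751 − 133.819) mod 360) = 52.430°.
Offset of -120.308° east of the west edge: ((-120.308 − 133.819) mod 360) = 105.873°.
105.873° > 52.430° ⇒ outside.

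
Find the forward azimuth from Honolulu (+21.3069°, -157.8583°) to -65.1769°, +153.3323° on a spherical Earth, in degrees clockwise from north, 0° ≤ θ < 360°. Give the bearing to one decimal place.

Δλ = 153.3323 − -157.8583 = 311.1906°; wrapped into (−180°, 180°]: -48.8094°.
θ = atan2( sin Δλ · cos φ₂ , cos φ₁ · sin φ₂ − sin φ₁ · cos φ₂ · cos Δλ )
  = atan2(-0.31592, -0.94603) = -161.534° → normalised to [0°, 360°): 198.466°.

198.5°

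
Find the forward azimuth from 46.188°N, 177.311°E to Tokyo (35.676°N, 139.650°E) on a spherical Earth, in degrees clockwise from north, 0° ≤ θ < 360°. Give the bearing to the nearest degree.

Δλ = 139.650 − 177.311 = -37.661°.
θ = atan2( sin Δλ · cos φ₂ , cos φ₁ · sin φ₂ − sin φ₁ · cos φ₂ · cos Δλ )
  = atan2(-0.49632, -0.06030) = -96.927° → normalised to [0°, 360°): 263.073°.

263°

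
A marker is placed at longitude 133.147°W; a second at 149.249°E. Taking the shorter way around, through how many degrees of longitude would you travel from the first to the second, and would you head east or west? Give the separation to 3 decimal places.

77.604° west

Raw difference: 149.249 − -133.147 = 282.396°.
Normalise into (−180°, 180°]: 282.396° − 360° = -77.604°.
Negative ⇒ the second point lies to the west; separation 77.604°.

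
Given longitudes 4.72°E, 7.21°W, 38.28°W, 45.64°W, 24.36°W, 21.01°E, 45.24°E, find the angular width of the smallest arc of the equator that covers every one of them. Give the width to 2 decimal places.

90.88°

Sort the longitudes: -45.64°, -38.28°, -24.36°, -7.21°, +4.72°, +21.01°, +45.24°.
Eastward gaps between consecutive values (wrapping around): 7.36°, 13.92°, 17.15°, 11.93°, 16.29°, 24.23°, 269.12°.
Largest gap = 269.12° ⇒ minimal covering band is its complement: 360° − 269.12° = 90.88°.
Band runs from -45.64° eastward to +45.24°.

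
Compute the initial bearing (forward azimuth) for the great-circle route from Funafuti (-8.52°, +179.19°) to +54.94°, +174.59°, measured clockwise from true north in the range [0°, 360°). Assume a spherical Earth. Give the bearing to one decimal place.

357.1°

Δλ = 174.59 − 179.19 = -4.60°.
θ = atan2( sin Δλ · cos φ₂ , cos φ₁ · sin φ₂ − sin φ₁ · cos φ₂ · cos Δλ )
  = atan2(-0.04607, 0.89435) = -2.949° → normalised to [0°, 360°): 357.051°.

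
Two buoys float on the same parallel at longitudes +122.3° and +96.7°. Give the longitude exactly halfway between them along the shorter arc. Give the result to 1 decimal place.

+109.5°

Signed shortest Δλ from +122.3° to +96.7° is -25.6°.
Midpoint longitude = +122.3° + (-25.6°)/2 = +122.3° − 12.8° = +109.5°.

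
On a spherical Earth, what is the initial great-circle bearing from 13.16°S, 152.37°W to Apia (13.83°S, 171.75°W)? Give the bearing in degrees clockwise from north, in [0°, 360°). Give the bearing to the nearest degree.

266°

Δλ = -171.75 − -152.37 = -19.38°.
θ = atan2( sin Δλ · cos φ₂ , cos φ₁ · sin φ₂ − sin φ₁ · cos φ₂ · cos Δλ )
  = atan2(-0.32221, -0.02422) = -94.299° → normalised to [0°, 360°): 265.701°.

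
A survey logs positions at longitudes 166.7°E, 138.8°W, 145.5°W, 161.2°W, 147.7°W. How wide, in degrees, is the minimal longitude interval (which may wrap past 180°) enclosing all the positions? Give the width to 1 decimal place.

54.5°

Sort the longitudes: -161.2°, -147.7°, -145.5°, -138.8°, +166.7°.
Eastward gaps between consecutive values (wrapping around): 13.5°, 2.2°, 6.7°, 305.5°, 32.1°.
Largest gap = 305.5° ⇒ minimal covering band is its complement: 360° − 305.5° = 54.5°.
Band runs from +166.7° eastward to -138.8°, crossing the antimeridian.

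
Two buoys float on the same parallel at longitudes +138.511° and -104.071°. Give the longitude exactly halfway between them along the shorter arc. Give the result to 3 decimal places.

Signed shortest Δλ from +138.511° to -104.071° is +117.418°.
Midpoint longitude = +138.511° + (+117.418°)/2 = +138.511° + 58.709° = +197.220°.
Normalise into (−180°, 180°]: -162.780°.
(The naïve average (+138.511 + -104.071)/2 = 17.22° is on the wrong side of the globe.)

-162.780°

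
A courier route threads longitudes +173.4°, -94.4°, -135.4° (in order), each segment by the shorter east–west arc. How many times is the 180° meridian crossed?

1

Leg 1: +173.4° → -94.4°, shortest Δλ = 92.2° (east) — crosses 180°.
Leg 2: -94.4° → -135.4°, shortest Δλ = -41.0° (west) — does not cross 180°.
Total crossings: 1.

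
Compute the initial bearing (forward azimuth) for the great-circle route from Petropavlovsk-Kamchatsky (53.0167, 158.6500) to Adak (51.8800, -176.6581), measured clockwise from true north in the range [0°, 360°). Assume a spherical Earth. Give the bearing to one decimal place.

Δλ = -176.6581 − 158.6500 = -335.3081°; wrapped into (−180°, 180°]: 24.6919°.
θ = atan2( sin Δλ · cos φ₂ , cos φ₁ · sin φ₂ − sin φ₁ · cos φ₂ · cos Δλ )
  = atan2(0.25787, 0.02525) = 84.408° → normalised to [0°, 360°): 84.408°.

84.4°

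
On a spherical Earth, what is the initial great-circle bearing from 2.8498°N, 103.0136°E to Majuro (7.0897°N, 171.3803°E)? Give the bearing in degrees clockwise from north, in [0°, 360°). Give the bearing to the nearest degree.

Δλ = 171.3803 − 103.0136 = 68.3667°.
θ = atan2( sin Δλ · cos φ₂ , cos φ₁ · sin φ₂ − sin φ₁ · cos φ₂ · cos Δλ )
  = atan2(0.92246, 0.10508) = 83.501° → normalised to [0°, 360°): 83.501°.

84°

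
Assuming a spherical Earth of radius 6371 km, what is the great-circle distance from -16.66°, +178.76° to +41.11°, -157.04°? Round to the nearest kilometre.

Δλ = -157.04 − 178.76 = -335.80°; wrapped into (−180°, 180°]: 24.20°.
Δφ = 41.11 − -16.66 = 57.77°.
a = sin²(Δφ/2) + cos φ₁ · cos φ₂ · sin²(Δλ/2) = 0.265057.
c = 2·atan2(√a, √(1−a)) = 1.08164 rad → d = 6371·c ≈ 6891.10 km.

6891 km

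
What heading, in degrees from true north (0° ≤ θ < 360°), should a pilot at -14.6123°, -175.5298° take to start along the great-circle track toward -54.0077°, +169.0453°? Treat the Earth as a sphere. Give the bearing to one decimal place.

Δλ = 169.0453 − -175.5298 = 344.5751°; wrapped into (−180°, 180°]: -15.4249°.
θ = atan2( sin Δλ · cos φ₂ , cos φ₁ · sin φ₂ − sin φ₁ · cos φ₂ · cos Δλ )
  = atan2(-0.15631, -0.64001) = -166.275° → normalised to [0°, 360°): 193.725°.

193.7°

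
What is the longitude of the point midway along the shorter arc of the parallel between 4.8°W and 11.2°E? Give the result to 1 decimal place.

3.2°E

Signed shortest Δλ from -4.8° to +11.2° is +16.0°.
Midpoint longitude = -4.8° + (+16.0°)/2 = -4.8° + 8.0° = +3.2°.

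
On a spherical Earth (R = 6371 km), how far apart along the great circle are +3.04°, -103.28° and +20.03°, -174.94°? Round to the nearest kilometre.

7977 km

Δλ = -174.94 − -103.28 = -71.66°.
Δφ = 20.03 − 3.04 = 16.99°.
a = sin²(Δφ/2) + cos φ₁ · cos φ₂ · sin²(Δλ/2) = 0.343314.
c = 2·atan2(√a, √(1−a)) = 1.25206 rad → d = 6371·c ≈ 7976.84 km.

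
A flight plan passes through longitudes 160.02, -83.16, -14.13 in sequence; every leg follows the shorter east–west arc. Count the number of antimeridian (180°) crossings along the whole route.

1

Leg 1: +160.02° → -83.16°, shortest Δλ = 116.82° (east) — crosses 180°.
Leg 2: -83.16° → -14.13°, shortest Δλ = 69.03° (east) — does not cross 180°.
Total crossings: 1.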